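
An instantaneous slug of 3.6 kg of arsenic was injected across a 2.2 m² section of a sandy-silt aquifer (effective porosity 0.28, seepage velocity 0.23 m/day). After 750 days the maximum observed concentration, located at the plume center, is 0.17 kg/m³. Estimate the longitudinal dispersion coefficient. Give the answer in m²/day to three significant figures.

0.125 m²/day

At the plume center C_max = M/(n_e·A·√(4πDt)), so D = M²/(4πt·(n_e·A·C_max)²).
n_e·A·C_max = 0.28 × 2.2 × 0.17 = 0.1047 kg/m.
D = 3.6²/(4π × 750 × 0.1047²) = 0.125 m²/day.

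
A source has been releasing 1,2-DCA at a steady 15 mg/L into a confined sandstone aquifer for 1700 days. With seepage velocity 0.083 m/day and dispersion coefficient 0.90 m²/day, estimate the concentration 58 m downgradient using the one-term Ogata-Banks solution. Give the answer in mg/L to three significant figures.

14.0 mg/L

For a continuous step input, C/C₀ ≈ ½·erfc((x−vt)/(2√(Dt))).
vt = 0.083 × 1700 = 141.1 m and 2√(Dt) = 2√(0.90 × 1700) = 78.23 m.
Argument (x−vt)/(2√(Dt)) = (58 − 141.1)/78.23 = -1.062; ½·erfc(-1.062) = 0.9334.
C = 15 × 0.9334 = 14.0 mg/L.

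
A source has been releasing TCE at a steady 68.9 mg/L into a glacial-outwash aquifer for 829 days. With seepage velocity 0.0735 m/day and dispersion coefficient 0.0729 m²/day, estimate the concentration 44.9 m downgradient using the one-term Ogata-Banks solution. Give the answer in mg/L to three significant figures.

For a continuous step input, C/C₀ ≈ ½·erfc((x−vt)/(2√(Dt))).
vt = 0.0735 × 829 = 60.9315 m and 2√(Dt) = 2√(0.0729 × 829) = 15.55 m.
Argument (x−vt)/(2√(Dt)) = (44.9 − 60.9315)/15.55 = -1.031; ½·erfc(-1.031) = 0.9276.
C = 68.9 × 0.9276 = 63.9 mg/L.

63.9 mg/L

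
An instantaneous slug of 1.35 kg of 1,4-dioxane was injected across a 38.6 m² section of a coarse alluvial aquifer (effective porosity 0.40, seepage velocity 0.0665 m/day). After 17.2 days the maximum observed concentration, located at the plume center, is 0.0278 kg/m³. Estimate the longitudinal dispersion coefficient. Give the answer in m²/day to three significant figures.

At the plume center C_max = M/(n_e·A·√(4πDt)), so D = M²/(4πt·(n_e·A·C_max)²).
n_e·A·C_max = 0.40 × 38.6 × 0.0278 = 0.4292 kg/m.
D = 1.35²/(4π × 17.2 × 0.4292²) = 0.0458 m²/day.

0.0458 m²/day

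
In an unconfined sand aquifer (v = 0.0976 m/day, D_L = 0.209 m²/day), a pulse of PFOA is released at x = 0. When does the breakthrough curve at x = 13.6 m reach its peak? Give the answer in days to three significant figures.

119 days

For the 1D instantaneous-source solution, setting ∂C/∂t = 0 at fixed x gives v²t² + 2Dt − x² = 0, so t = (√(D² + v²x²) − D)/v².
√(D² + v²x²) = √(0.209² + 0.0976² × 13.6²) = 1.344; v² = 0.00952576.
t = (1.344 − 0.209)/0.00952576 = 119 days (vs. the pure-advection estimate x/v = 139 d).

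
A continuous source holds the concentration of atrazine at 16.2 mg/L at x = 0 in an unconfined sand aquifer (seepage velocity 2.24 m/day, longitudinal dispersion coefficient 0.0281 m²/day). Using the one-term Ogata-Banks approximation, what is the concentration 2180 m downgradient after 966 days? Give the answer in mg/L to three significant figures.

For a continuous step input, C/C₀ ≈ ½·erfc((x−vt)/(2√(Dt))).
vt = 2.24 × 966 = 2163.84 m and 2√(Dt) = 2√(0.0281 × 966) = 10.42 m.
Argument (x−vt)/(2√(Dt)) = (2180 − 2163.84)/10.42 = 1.551; ½·erfc(1.551) = 0.01414.
C = 16.2 × 0.01414 = 0.229 mg/L.

0.229 mg/L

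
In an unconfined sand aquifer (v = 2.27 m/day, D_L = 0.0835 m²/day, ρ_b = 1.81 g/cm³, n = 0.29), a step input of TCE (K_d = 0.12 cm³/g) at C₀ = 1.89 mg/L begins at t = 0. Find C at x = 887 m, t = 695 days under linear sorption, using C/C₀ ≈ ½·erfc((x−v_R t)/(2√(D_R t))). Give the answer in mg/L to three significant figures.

1.83 mg/L

Retardation factor R = 1 + ρ_b·K_d/n = 1 + 1.81 × 0.12/0.29 = 1.749.
Sorption retards both mechanisms: v_R = v/R = 1.298 m/day, D_R = D/R = 0.04774 m²/day.
v_R·t = 1.298 × 695 = 902.11 m; 2√(D_R t) = 11.52 m; argument = (887 − 902.11)/11.52 = -1.312.
C = C₀ × ½·erfc(-1.312) = 1.89 × 0.9682 = 1.83 mg/L.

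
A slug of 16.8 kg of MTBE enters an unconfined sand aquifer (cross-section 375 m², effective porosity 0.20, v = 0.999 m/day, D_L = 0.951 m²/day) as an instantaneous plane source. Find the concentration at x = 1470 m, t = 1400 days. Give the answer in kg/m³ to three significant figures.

For an instantaneous plane source, C(x,t) = M/(n_e·A·√(4πDt)) · exp(−(x−vt)²/(4Dt)), with n_e·A the pore (flow) area.
Plume center vt = 0.999 × 1400 = 1398.6 m, so the well at 1470 m is 71.4 m downgradient of the peak.
√(4πDt) = 129.3 m, giving peak height M/(n_e·A·√(4πDt)) = 16.8/(0.20 × 375 × 129.3) = 0.001732 kg/m³.
(x−vt)²/(4Dt) = (71.4)²/(4 × 0.951 × 1400) = 0.9573; exp(−0.9573) = 0.3839.
C = 0.001732 × 0.3839 = 0.000665 kg/m³.

0.000665 kg/m³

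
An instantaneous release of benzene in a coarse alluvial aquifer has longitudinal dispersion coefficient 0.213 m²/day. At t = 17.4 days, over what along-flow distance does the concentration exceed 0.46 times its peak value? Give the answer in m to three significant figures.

The plume is Gaussian with σ = √(2Dt) = √(2 × 0.213 × 17.4) = 2.723 m.
C/C_peak = exp(−Δx²/(2σ²)) = 0.46 ⇒ Δx = σ·√(−2 ln 0.46) = 2.723 × 1.246 = 3.393 m.
Width = 2Δx = 6.79 m.

6.79 m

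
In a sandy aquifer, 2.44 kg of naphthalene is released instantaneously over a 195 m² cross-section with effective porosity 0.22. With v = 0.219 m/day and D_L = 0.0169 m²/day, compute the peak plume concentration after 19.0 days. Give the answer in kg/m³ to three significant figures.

0.0283 kg/m³

The peak of an instantaneous 1D plume sits at x = vt; there the Gaussian factor is 1 and C_max = M/(n_e·A·√(4πDt)), where n_e·A is the pore area the mass is dissolved in.
√(4πDt) = √(4π × 0.0169 × 19.0) = 2.009 m, so C_max = 2.44/(0.22 × 195 × 2.009) = 0.0283 kg/m³.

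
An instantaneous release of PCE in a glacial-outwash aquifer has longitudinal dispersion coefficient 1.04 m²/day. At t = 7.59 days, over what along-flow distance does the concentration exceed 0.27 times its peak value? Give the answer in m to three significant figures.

The plume is Gaussian with σ = √(2Dt) = √(2 × 1.04 × 7.59) = 3.973 m.
C/C_peak = exp(−Δx²/(2σ²)) = 0.27 ⇒ Δx = σ·√(−2 ln 0.27) = 3.973 × 1.618 = 6.428 m.
Width = 2Δx = 12.9 m.

12.9 m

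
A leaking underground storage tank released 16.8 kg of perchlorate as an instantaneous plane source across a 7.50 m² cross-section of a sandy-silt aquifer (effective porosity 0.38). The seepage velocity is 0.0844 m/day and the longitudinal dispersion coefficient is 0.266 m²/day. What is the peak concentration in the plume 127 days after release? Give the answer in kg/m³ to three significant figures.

0.286 kg/m³

The peak of an instantaneous 1D plume sits at x = vt; there the Gaussian factor is 1 and C_max = M/(n_e·A·√(4πDt)), where n_e·A is the pore area the mass is dissolved in.
√(4πDt) = √(4π × 0.266 × 127) = 20.60 m, so C_max = 16.8/(0.38 × 7.50 × 20.60) = 0.286 kg/m³.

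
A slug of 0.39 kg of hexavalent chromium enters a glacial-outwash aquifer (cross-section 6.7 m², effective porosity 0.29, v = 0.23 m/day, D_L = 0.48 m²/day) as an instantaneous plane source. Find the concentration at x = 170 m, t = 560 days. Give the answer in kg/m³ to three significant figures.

0.000712 kg/m³

For an instantaneous plane source, C(x,t) = M/(n_e·A·√(4πDt)) · exp(−(x−vt)²/(4Dt)), with n_e·A the pore (flow) area.
Plume center vt = 0.23 × 560 = 128.8 m, so the well at 170 m is 41.2 m downgradient of the peak.
√(4πDt) = 58.12 m, giving peak height M/(n_e·A·√(4πDt)) = 0.39/(0.29 × 6.7 × 58.12) = 0.003454 kg/m³.
(x−vt)²/(4Dt) = (41.2)²/(4 × 0.48 × 560) = 1.579; exp(−1.579) = 0.2062.
C = 0.003454 × 0.2062 = 0.000712 kg/m³.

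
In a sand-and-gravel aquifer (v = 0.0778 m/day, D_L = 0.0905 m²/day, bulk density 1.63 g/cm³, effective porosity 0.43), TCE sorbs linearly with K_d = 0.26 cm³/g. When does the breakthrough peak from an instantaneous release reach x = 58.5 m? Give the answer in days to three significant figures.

1460 days

Retardation factor R = 1 + ρ_b·K_d/n = 1 + 1.63 × 0.26/0.43 = 1.986.
Sorption retards both mechanisms: v_R = v/R = 0.03917 m/day, D_R = D/R = 0.04557 m²/day.
Peak time from v_R²t² + 2D_R t − x² = 0: t = (√(D_R² + v_R²x²) − D_R)/v_R².
√(D_R² + v_R²x²) = √(0.04557² + 0.03917² × 58.5²) = 2.292; v_R² = 0.001534.
t = (2.292 − 0.04557)/0.001534 = 1460 days.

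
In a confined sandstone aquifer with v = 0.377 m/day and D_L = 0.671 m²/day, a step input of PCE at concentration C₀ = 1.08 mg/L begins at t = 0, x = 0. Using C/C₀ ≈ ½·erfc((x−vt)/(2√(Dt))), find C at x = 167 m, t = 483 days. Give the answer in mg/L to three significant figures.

For a continuous step input, C/C₀ ≈ ½·erfc((x−vt)/(2√(Dt))).
vt = 0.377 × 483 = 182.091 m and 2√(Dt) = 2√(0.671 × 483) = 36.01 m.
Argument (x−vt)/(2√(Dt)) = (167 − 182.091)/36.01 = -0.4191; ½·erfc(-0.4191) = 0.7233.
C = 1.08 × 0.7233 = 0.781 mg/L.

0.781 mg/L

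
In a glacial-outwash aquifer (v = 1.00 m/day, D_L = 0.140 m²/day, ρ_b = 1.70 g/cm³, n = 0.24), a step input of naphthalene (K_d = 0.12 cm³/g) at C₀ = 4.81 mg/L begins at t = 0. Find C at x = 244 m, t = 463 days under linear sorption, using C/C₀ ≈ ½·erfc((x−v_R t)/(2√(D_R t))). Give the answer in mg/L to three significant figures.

3.72 mg/L

Retardation factor R = 1 + ρ_b·K_d/n = 1 + 1.70 × 0.12/0.24 = 1.850.
Sorption retards both mechanisms: v_R = v/R = 0.5405 m/day, D_R = D/R = 0.07568 m²/day.
v_R·t = 0.5405 × 463 = 250.2515 m; 2√(D_R t) = 11.84 m; argument = (244 − 250.2515)/11.84 = -0.5280.
C = C₀ × ½·erfc(-0.5280) = 4.81 × 0.7724 = 3.72 mg/L.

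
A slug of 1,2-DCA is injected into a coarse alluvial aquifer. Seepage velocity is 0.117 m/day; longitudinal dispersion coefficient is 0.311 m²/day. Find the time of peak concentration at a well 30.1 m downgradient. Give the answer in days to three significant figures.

For the 1D instantaneous-source solution, setting ∂C/∂t = 0 at fixed x gives v²t² + 2Dt − x² = 0, so t = (√(D² + v²x²) − D)/v².
√(D² + v²x²) = √(0.311² + 0.117² × 30.1²) = 3.535; v² = 0.013689.
t = (3.535 − 0.311)/0.013689 = 236 days (vs. the pure-advection estimate x/v = 257 d).

236 days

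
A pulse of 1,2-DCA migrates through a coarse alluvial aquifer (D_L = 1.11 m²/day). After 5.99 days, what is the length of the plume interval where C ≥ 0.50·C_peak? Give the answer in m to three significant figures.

8.59 m

The plume is Gaussian with σ = √(2Dt) = √(2 × 1.11 × 5.99) = 3.647 m.
C/C_peak = exp(−Δx²/(2σ²)) = 0.50 ⇒ Δx = σ·√(−2 ln 0.50) = 3.647 × 1.177 = 4.293 m.
Width = 2Δx = 8.59 m.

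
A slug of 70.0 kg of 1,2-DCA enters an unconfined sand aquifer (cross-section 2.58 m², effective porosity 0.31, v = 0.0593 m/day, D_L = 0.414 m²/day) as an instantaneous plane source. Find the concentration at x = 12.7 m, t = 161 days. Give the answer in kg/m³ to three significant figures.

2.91 kg/m³

For an instantaneous plane source, C(x,t) = M/(n_e·A·√(4πDt)) · exp(−(x−vt)²/(4Dt)), with n_e·A the pore (flow) area.
Plume center vt = 0.0593 × 161 = 9.5473 m, so the well at 12.7 m is 3.1527 m downgradient of the peak.
√(4πDt) = 28.94 m, giving peak height M/(n_e·A·√(4πDt)) = 70.0/(0.31 × 2.58 × 28.94) = 3.024 kg/m³.
(x−vt)²/(4Dt) = (3.1527)²/(4 × 0.414 × 161) = 0.03728; exp(−0.03728) = 0.9634.
C = 3.024 × 0.9634 = 2.91 kg/m³.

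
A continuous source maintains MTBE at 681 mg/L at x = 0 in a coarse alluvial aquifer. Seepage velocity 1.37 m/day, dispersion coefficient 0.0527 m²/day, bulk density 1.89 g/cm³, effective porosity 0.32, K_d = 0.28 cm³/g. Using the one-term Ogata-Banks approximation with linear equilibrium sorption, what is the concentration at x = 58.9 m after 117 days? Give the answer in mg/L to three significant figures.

515 mg/L

Retardation factor R = 1 + ρ_b·K_d/n = 1 + 1.89 × 0.28/0.32 = 2.654.
Sorption retards both mechanisms: v_R = v/R = 0.5162 m/day, D_R = D/R = 0.01986 m²/day.
v_R·t = 0.5162 × 117 = 60.3954 m; 2√(D_R t) = 3.049 m; argument = (58.9 − 60.3954)/3.049 = -0.4905.
C = C₀ × ½·erfc(-0.4905) = 681 × 0.7561 = 515 mg/L.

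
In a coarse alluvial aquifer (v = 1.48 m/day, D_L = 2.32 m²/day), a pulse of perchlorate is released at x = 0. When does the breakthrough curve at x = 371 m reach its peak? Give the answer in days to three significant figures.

For the 1D instantaneous-source solution, setting ∂C/∂t = 0 at fixed x gives v²t² + 2Dt − x² = 0, so t = (√(D² + v²x²) − D)/v².
√(D² + v²x²) = √(2.32² + 1.48² × 371²) = 549.1; v² = 2.1904.
t = (549.1 − 2.32)/2.1904 = 250 days (vs. the pure-advection estimate x/v = 251 d).

250 days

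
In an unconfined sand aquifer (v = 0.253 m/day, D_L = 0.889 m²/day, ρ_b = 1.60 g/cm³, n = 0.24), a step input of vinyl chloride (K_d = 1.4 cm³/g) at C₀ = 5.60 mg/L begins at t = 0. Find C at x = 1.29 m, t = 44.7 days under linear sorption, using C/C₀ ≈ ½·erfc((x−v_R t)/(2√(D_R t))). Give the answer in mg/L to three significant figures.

Retardation factor R = 1 + ρ_b·K_d/n = 1 + 1.60 × 1.4/0.24 = 10.33.
Sorption retards both mechanisms: v_R = v/R = 0.02449 m/day, D_R = D/R = 0.08606 m²/day.
v_R·t = 0.02449 × 44.7 = 1.094703 m; 2√(D_R t) = 3.923 m; argument = (1.29 − 1.094703)/3.923 = 0.04978.
C = C₀ × ½·erfc(0.04978) = 5.60 × 0.4719 = 2.64 mg/L.

2.64 mg/L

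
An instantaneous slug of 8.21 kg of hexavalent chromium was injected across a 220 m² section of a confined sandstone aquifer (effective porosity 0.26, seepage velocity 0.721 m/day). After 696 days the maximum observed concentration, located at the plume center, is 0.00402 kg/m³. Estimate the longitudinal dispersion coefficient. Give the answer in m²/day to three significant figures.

At the plume center C_max = M/(n_e·A·√(4πDt)), so D = M²/(4πt·(n_e·A·C_max)²).
n_e·A·C_max = 0.26 × 220 × 0.00402 = 0.2299 kg/m.
D = 8.21²/(4π × 696 × 0.2299²) = 0.146 m²/day.

0.146 m²/day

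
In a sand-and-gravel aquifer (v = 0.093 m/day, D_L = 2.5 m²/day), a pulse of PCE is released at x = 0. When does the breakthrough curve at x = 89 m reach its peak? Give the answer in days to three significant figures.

711 days

For the 1D instantaneous-source solution, setting ∂C/∂t = 0 at fixed x gives v²t² + 2Dt − x² = 0, so t = (√(D² + v²x²) − D)/v².
√(D² + v²x²) = √(2.5² + 0.093² × 89²) = 8.646; v² = 0.008649.
t = (8.646 − 2.5)/0.008649 = 711 days (vs. the pure-advection estimate x/v = 957 d).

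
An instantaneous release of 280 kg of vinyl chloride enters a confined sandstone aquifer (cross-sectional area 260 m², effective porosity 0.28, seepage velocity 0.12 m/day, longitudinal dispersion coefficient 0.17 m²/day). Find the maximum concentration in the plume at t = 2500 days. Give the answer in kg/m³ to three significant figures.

0.0526 kg/m³

The peak of an instantaneous 1D plume sits at x = vt; there the Gaussian factor is 1 and C_max = M/(n_e·A·√(4πDt)), where n_e·A is the pore area the mass is dissolved in.
√(4πDt) = √(4π × 0.17 × 2500) = 73.08 m, so C_max = 280/(0.28 × 260 × 73.08) = 0.0526 kg/m³.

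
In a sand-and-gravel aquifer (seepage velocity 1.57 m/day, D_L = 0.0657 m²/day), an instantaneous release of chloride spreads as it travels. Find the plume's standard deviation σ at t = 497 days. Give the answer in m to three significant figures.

8.08 m

Dispersive spreading gives a Gaussian with σ² = 2Dt; advection only shifts the center.
σ = √(2 × 0.0657 × 497) = 8.08 m.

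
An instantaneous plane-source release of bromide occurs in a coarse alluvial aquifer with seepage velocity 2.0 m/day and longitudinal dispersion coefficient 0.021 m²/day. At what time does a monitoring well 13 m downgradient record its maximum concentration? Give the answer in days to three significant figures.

6.49 days

For the 1D instantaneous-source solution, setting ∂C/∂t = 0 at fixed x gives v²t² + 2Dt − x² = 0, so t = (√(D² + v²x²) − D)/v².
√(D² + v²x²) = √(0.021² + 2.0² × 13²) = 26.00; v² = 4.
t = (26.00 − 0.021)/4 = 6.49 days (vs. the pure-advection estimate x/v = 6.50 d).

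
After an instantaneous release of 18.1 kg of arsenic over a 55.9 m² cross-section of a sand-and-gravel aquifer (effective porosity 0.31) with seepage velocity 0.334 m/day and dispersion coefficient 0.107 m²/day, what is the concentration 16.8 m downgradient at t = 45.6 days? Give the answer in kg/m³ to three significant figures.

0.118 kg/m³

For an instantaneous plane source, C(x,t) = M/(n_e·A·√(4πDt)) · exp(−(x−vt)²/(4Dt)), with n_e·A the pore (flow) area.
Plume center vt = 0.334 × 45.6 = 15.2304 m, so the well at 16.8 m is 1.5696 m downgradient of the peak.
√(4πDt) = 7.830 m, giving peak height M/(n_e·A·√(4πDt)) = 18.1/(0.31 × 55.9 × 7.830) = 0.1334 kg/m³.
(x−vt)²/(4Dt) = (1.5696)²/(4 × 0.107 × 45.6) = 0.1262; exp(−0.1262) = 0.8814.
C = 0.1334 × 0.8814 = 0.118 kg/m³.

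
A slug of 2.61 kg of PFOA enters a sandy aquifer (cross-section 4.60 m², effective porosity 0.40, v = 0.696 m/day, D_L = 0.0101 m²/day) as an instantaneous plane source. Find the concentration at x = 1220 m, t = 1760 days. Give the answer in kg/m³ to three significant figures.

For an instantaneous plane source, C(x,t) = M/(n_e·A·√(4πDt)) · exp(−(x−vt)²/(4Dt)), with n_e·A the pore (flow) area.
Plume center vt = 0.696 × 1760 = 1224.96 m, so the well at 1220 m is 4.96 m upgradient of the peak.
√(4πDt) = 14.95 m, giving peak height M/(n_e·A·√(4πDt)) = 2.61/(0.40 × 4.60 × 14.95) = 0.09488 kg/m³.
(x−vt)²/(4Dt) = (-4.96)²/(4 × 0.0101 × 1760) = 0.3460; exp(−0.3460) = 0.7075.
C = 0.09488 × 0.7075 = 0.0671 kg/m³.

0.0671 kg/m³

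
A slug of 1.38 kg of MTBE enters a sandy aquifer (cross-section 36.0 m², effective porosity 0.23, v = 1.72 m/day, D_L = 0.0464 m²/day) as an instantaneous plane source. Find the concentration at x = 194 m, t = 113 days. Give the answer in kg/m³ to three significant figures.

0.0204 kg/m³

For an instantaneous plane source, C(x,t) = M/(n_e·A·√(4πDt)) · exp(−(x−vt)²/(4Dt)), with n_e·A the pore (flow) area.
Plume center vt = 1.72 × 113 = 194.36 m, so the well at 194 m is 0.36 m upgradient of the peak.
√(4πDt) = 8.117 m, giving peak height M/(n_e·A·√(4πDt)) = 1.38/(0.23 × 36.0 × 8.117) = 0.02053 kg/m³.
(x−vt)²/(4Dt) = (-0.36)²/(4 × 0.0464 × 113) = 0.006179; exp(−0.006179) = 0.9938.
C = 0.02053 × 0.9938 = 0.0204 kg/m³.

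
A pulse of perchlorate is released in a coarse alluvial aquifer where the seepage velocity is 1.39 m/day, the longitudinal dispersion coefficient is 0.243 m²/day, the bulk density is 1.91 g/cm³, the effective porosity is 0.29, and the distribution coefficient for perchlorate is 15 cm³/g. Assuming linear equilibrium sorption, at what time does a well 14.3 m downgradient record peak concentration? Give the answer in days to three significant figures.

Retardation factor R = 1 + ρ_b·K_d/n = 1 + 1.91 × 15/0.29 = 99.79.
Sorption retards both mechanisms: v_R = v/R = 0.01393 m/day, D_R = D/R = 0.002435 m²/day.
Peak time from v_R²t² + 2D_R t − x² = 0: t = (√(D_R² + v_R²x²) − D_R)/v_R².
√(D_R² + v_R²x²) = √(0.002435² + 0.01393² × 14.3²) = 0.1992; v_R² = 0.0001940.
t = (0.1992 − 0.002435)/0.0001940 = 1010 days.

1010 days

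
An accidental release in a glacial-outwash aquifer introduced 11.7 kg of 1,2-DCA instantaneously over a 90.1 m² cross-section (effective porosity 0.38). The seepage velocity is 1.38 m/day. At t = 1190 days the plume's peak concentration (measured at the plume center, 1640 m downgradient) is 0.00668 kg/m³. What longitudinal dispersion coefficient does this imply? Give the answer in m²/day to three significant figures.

0.175 m²/day

At the plume center C_max = M/(n_e·A·√(4πDt)), so D = M²/(4πt·(n_e·A·C_max)²).
n_e·A·C_max = 0.38 × 90.1 × 0.00668 = 0.2287 kg/m.
D = 11.7²/(4π × 1190 × 0.2287²) = 0.175 m²/day.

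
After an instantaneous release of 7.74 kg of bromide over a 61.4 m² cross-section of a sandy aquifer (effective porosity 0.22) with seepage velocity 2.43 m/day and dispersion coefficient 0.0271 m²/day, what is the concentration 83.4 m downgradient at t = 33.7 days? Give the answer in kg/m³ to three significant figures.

0.0907 kg/m³

For an instantaneous plane source, C(x,t) = M/(n_e·A·√(4πDt)) · exp(−(x−vt)²/(4Dt)), with n_e·A the pore (flow) area.
Plume center vt = 2.43 × 33.7 = 81.891 m, so the well at 83.4 m is 1.509 m downgradient of the peak.
√(4πDt) = 3.388 m, giving peak height M/(n_e·A·√(4πDt)) = 7.74/(0.22 × 61.4 × 3.388) = 0.1691 kg/m³.
(x−vt)²/(4Dt) = (1.509)²/(4 × 0.0271 × 33.7) = 0.6233; exp(−0.6233) = 0.5362.
C = 0.1691 × 0.5362 = 0.0907 kg/m³.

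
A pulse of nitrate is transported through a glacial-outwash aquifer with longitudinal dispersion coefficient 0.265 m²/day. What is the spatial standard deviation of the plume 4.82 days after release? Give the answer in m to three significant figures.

Dispersive spreading gives a Gaussian with σ² = 2Dt; advection only shifts the center.
σ = √(2 × 0.265 × 4.82) = 1.60 m.

1.60 m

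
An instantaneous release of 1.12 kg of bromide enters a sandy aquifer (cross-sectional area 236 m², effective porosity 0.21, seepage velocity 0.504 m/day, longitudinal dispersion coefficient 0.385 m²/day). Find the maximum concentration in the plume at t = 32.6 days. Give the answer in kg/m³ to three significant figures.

The peak of an instantaneous 1D plume sits at x = vt; there the Gaussian factor is 1 and C_max = M/(n_e·A·√(4πDt)), where n_e·A is the pore area the mass is dissolved in.
√(4πDt) = √(4π × 0.385 × 32.6) = 12.56 m, so C_max = 1.12/(0.21 × 236 × 12.56) = 0.00180 kg/m³.

0.00180 kg/m³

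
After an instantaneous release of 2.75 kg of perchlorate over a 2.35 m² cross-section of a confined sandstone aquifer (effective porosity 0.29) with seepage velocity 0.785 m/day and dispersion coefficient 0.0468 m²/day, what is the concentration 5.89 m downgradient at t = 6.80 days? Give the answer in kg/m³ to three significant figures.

For an instantaneous plane source, C(x,t) = M/(n_e·A·√(4πDt)) · exp(−(x−vt)²/(4Dt)), with n_e·A the pore (flow) area.
Plume center vt = 0.785 × 6.80 = 5.338 m, so the well at 5.89 m is 0.552 m downgradient of the peak.
√(4πDt) = 2.000 m, giving peak height M/(n_e·A·√(4πDt)) = 2.75/(0.29 × 2.35 × 2.000) = 2.018 kg/m³.
(x−vt)²/(4Dt) = (0.552)²/(4 × 0.0468 × 6.80) = 0.2394; exp(−0.2394) = 0.7871.
C = 2.018 × 0.7871 = 1.59 kg/m³.

1.59 kg/m³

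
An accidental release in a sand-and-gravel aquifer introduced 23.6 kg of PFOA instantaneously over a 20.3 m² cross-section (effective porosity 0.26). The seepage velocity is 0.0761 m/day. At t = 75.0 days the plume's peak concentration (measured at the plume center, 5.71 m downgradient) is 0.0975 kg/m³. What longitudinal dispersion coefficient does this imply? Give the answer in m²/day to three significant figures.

2.23 m²/day

At the plume center C_max = M/(n_e·A·√(4πDt)), so D = M²/(4πt·(n_e·A·C_max)²).
n_e·A·C_max = 0.26 × 20.3 × 0.0975 = 0.5146 kg/m.
D = 23.6²/(4π × 75.0 × 0.5146²) = 2.23 m²/day.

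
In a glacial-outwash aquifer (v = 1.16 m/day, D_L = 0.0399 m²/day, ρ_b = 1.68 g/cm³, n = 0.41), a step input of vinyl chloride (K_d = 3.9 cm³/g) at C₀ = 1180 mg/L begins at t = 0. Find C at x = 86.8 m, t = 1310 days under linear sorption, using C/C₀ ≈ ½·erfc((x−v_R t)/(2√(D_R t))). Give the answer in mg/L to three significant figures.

1020 mg/L

Retardation factor R = 1 + ρ_b·K_d/n = 1 + 1.68 × 3.9/0.41 = 16.98.
Sorption retards both mechanisms: v_R = v/R = 0.06832 m/day, D_R = D/R = 0.002350 m²/day.
v_R·t = 0.06832 × 1310 = 89.4992 m; 2√(D_R t) = 3.509 m; argument = (86.8 − 89.4992)/3.509 = -0.7692.
C = C₀ × ½·erfc(-0.7692) = 1180 × 0.8617 = 1020 mg/L.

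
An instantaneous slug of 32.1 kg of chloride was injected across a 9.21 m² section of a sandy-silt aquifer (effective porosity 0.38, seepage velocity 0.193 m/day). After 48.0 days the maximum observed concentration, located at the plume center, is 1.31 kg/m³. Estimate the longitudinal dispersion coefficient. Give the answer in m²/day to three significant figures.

At the plume center C_max = M/(n_e·A·√(4πDt)), so D = M²/(4πt·(n_e·A·C_max)²).
n_e·A·C_max = 0.38 × 9.21 × 1.31 = 4.585 kg/m.
D = 32.1²/(4π × 48.0 × 4.585²) = 0.0813 m²/day.

0.0813 m²/day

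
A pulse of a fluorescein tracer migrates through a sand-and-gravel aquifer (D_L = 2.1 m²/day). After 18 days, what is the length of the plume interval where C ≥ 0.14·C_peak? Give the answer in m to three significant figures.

The plume is Gaussian with σ = √(2Dt) = √(2 × 2.1 × 18) = 8.695 m.
C/C_peak = exp(−Δx²/(2σ²)) = 0.14 ⇒ Δx = σ·√(−2 ln 0.14) = 8.695 × 1.983 = 17.24 m.
Width = 2Δx = 34.5 m.

34.5 m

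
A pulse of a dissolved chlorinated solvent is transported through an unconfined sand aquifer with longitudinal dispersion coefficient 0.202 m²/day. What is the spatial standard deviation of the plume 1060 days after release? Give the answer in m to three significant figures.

Dispersive spreading gives a Gaussian with σ² = 2Dt; advection only shifts the center.
σ = √(2 × 0.202 × 1060) = 20.7 m.

20.7 m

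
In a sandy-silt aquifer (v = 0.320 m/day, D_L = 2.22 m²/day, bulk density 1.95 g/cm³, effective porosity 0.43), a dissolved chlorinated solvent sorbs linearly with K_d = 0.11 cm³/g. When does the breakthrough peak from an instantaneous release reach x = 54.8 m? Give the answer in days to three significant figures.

226 days

Retardation factor R = 1 + ρ_b·K_d/n = 1 + 1.95 × 0.11/0.43 = 1.499.
Sorption retards both mechanisms: v_R = v/R = 0.2135 m/day, D_R = D/R = 1.481 m²/day.
Peak time from v_R²t² + 2D_R t − x² = 0: t = (√(D_R² + v_R²x²) − D_R)/v_R².
√(D_R² + v_R²x²) = √(1.481² + 0.2135² × 54.8²) = 11.79; v_R² = 0.04558.
t = (11.79 − 1.481)/0.04558 = 226 days.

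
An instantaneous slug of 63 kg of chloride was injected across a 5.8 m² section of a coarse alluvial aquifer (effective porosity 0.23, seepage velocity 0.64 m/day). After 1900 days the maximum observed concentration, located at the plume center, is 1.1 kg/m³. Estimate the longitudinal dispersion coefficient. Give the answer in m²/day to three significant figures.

At the plume center C_max = M/(n_e·A·√(4πDt)), so D = M²/(4πt·(n_e·A·C_max)²).
n_e·A·C_max = 0.23 × 5.8 × 1.1 = 1.467 kg/m.
D = 63²/(4π × 1900 × 1.467²) = 0.0772 m²/day.

0.0772 m²/day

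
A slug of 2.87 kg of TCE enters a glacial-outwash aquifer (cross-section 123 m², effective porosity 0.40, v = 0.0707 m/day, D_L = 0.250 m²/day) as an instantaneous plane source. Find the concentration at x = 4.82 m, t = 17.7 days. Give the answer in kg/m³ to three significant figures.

0.00381 kg/m³

For an instantaneous plane source, C(x,t) = M/(n_e·A·√(4πDt)) · exp(−(x−vt)²/(4Dt)), with n_e·A the pore (flow) area.
Plume center vt = 0.0707 × 17.7 = 1.25139 m, so the well at 4.82 m is 3.56861 m downgradient of the peak.
√(4πDt) = 7.457 m, giving peak height M/(n_e·A·√(4πDt)) = 2.87/(0.40 × 123 × 7.457) = 0.007823 kg/m³.
(x−vt)²/(4Dt) = (3.56861)²/(4 × 0.250 × 17.7) = 0.7195; exp(−0.7195) = 0.4870.
C = 0.007823 × 0.4870 = 0.00381 kg/m³.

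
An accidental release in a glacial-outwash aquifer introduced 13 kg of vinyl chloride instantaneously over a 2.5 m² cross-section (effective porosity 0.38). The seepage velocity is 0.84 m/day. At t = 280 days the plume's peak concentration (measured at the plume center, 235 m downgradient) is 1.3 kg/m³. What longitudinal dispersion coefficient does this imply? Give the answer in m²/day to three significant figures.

At the plume center C_max = M/(n_e·A·√(4πDt)), so D = M²/(4πt·(n_e·A·C_max)²).
n_e·A·C_max = 0.38 × 2.5 × 1.3 = 1.235 kg/m.
D = 13²/(4π × 280 × 1.235²) = 0.0315 m²/day.

0.0315 m²/day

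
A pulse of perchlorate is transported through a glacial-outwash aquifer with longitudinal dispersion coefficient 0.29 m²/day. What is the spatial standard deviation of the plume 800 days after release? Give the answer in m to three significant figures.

21.5 m

Dispersive spreading gives a Gaussian with σ² = 2Dt; advection only shifts the center.
σ = √(2 × 0.29 × 800) = 21.5 m.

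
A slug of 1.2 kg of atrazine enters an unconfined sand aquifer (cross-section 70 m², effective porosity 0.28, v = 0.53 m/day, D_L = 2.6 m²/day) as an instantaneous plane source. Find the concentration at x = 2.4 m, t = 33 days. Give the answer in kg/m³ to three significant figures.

0.000960 kg/m³

For an instantaneous plane source, C(x,t) = M/(n_e·A·√(4πDt)) · exp(−(x−vt)²/(4Dt)), with n_e·A the pore (flow) area.
Plume center vt = 0.53 × 33 = 17.49 m, so the well at 2.4 m is 15.09 m upgradient of the peak.
√(4πDt) = 32.84 m, giving peak height M/(n_e·A·√(4πDt)) = 1.2/(0.28 × 70 × 32.84) = 0.001864 kg/m³.
(x−vt)²/(4Dt) = (-15.09)²/(4 × 2.6 × 33) = 0.6635; exp(−0.6635) = 0.5150.
C = 0.001864 × 0.5150 = 0.000960 kg/m³.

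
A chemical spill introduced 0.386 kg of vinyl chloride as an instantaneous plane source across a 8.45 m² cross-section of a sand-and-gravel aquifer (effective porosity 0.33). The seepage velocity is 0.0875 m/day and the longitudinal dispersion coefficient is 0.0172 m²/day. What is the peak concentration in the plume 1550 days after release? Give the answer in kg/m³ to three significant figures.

The peak of an instantaneous 1D plume sits at x = vt; there the Gaussian factor is 1 and C_max = M/(n_e·A·√(4πDt)), where n_e·A is the pore area the mass is dissolved in.
√(4πDt) = √(4π × 0.0172 × 1550) = 18.30 m, so C_max = 0.386/(0.33 × 8.45 × 18.30) = 0.00756 kg/m³.

0.00756 kg/m³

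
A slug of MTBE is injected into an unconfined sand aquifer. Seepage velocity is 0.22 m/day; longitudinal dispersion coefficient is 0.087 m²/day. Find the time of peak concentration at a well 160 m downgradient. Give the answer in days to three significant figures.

725 days

For the 1D instantaneous-source solution, setting ∂C/∂t = 0 at fixed x gives v²t² + 2Dt − x² = 0, so t = (√(D² + v²x²) − D)/v².
√(D² + v²x²) = √(0.087² + 0.22² × 160²) = 35.20; v² = 0.0484.
t = (35.20 − 0.087)/0.0484 = 725 days (vs. the pure-advection estimate x/v = 727 d).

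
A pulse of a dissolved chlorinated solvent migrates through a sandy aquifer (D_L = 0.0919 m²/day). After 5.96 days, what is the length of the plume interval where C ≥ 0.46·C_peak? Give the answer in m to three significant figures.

The plume is Gaussian with σ = √(2Dt) = √(2 × 0.0919 × 5.96) = 1.047 m.
C/C_peak = exp(−Δx²/(2σ²)) = 0.46 ⇒ Δx = σ·√(−2 ln 0.46) = 1.047 × 1.246 = 1.305 m.
Width = 2Δx = 2.61 m.

2.61 m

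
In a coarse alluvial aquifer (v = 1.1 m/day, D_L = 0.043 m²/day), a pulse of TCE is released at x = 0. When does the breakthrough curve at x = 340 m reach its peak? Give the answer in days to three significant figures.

For the 1D instantaneous-source solution, setting ∂C/∂t = 0 at fixed x gives v²t² + 2Dt − x² = 0, so t = (√(D² + v²x²) − D)/v².
√(D² + v²x²) = √(0.043² + 1.1² × 340²) = 374.0; v² = 1.21.
t = (374.0 − 0.043)/1.21 = 309 days (vs. the pure-advection estimate x/v = 309 d).

309 days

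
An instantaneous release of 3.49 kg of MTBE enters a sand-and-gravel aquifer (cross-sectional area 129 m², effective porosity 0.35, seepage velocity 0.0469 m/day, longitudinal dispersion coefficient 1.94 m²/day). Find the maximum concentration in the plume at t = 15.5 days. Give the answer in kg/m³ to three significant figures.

The peak of an instantaneous 1D plume sits at x = vt; there the Gaussian factor is 1 and C_max = M/(n_e·A·√(4πDt)), where n_e·A is the pore area the mass is dissolved in.
√(4πDt) = √(4π × 1.94 × 15.5) = 19.44 m, so C_max = 3.49/(0.35 × 129 × 19.44) = 0.00398 kg/m³.

0.00398 kg/m³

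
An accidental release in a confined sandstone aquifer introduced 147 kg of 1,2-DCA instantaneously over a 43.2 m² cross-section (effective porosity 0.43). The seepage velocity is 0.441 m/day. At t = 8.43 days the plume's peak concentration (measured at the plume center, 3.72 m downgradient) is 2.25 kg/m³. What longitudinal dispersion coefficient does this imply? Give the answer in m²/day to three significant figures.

At the plume center C_max = M/(n_e·A·√(4πDt)), so D = M²/(4πt·(n_e·A·C_max)²).
n_e·A·C_max = 0.43 × 43.2 × 2.25 = 41.80 kg/m.
D = 147²/(4π × 8.43 × 41.80²) = 0.117 m²/day.

0.117 m²/day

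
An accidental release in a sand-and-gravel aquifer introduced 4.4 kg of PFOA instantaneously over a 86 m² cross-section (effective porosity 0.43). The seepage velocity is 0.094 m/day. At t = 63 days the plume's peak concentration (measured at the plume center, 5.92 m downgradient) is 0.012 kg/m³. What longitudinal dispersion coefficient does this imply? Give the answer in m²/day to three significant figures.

At the plume center C_max = M/(n_e·A·√(4πDt)), so D = M²/(4πt·(n_e·A·C_max)²).
n_e·A·C_max = 0.43 × 86 × 0.012 = 0.4438 kg/m.
D = 4.4²/(4π × 63 × 0.4438²) = 0.124 m²/day.

0.124 m²/day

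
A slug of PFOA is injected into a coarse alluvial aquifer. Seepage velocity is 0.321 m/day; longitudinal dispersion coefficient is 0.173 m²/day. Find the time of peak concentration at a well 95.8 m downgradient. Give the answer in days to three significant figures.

297 days

For the 1D instantaneous-source solution, setting ∂C/∂t = 0 at fixed x gives v²t² + 2Dt − x² = 0, so t = (√(D² + v²x²) − D)/v².
√(D² + v²x²) = √(0.173² + 0.321² × 95.8²) = 30.75; v² = 0.103041.
t = (30.75 − 0.173)/0.103041 = 297 days (vs. the pure-advection estimate x/v = 298 d).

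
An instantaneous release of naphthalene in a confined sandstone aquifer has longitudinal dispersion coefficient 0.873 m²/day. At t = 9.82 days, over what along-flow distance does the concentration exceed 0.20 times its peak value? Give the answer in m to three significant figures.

The plume is Gaussian with σ = √(2Dt) = √(2 × 0.873 × 9.82) = 4.141 m.
C/C_peak = exp(−Δx²/(2σ²)) = 0.20 ⇒ Δx = σ·√(−2 ln 0.20) = 4.141 × 1.794 = 7.429 m.
Width = 2Δx = 14.9 m.

14.9 m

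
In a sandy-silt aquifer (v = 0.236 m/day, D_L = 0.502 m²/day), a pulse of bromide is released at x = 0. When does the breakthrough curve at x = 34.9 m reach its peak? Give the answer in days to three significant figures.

139 days

For the 1D instantaneous-source solution, setting ∂C/∂t = 0 at fixed x gives v²t² + 2Dt − x² = 0, so t = (√(D² + v²x²) − D)/v².
√(D² + v²x²) = √(0.502² + 0.236² × 34.9²) = 8.252; v² = 0.055696.
t = (8.252 − 0.502)/0.055696 = 139 days (vs. the pure-advection estimate x/v = 148 d).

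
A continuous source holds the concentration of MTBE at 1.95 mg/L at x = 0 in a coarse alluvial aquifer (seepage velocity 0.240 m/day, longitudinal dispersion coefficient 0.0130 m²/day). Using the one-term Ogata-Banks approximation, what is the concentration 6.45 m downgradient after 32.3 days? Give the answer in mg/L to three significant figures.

For a continuous step input, C/C₀ ≈ ½·erfc((x−vt)/(2√(Dt))).
vt = 0.240 × 32.3 = 7.752 m and 2√(Dt) = 2√(0.0130 × 32.3) = 1.296 m.
Argument (x−vt)/(2√(Dt)) = (6.45 − 7.752)/1.296 = -1.005; ½·erfc(-1.005) = 0.9224.
C = 1.95 × 0.9224 = 1.80 mg/L.

1.80 mg/L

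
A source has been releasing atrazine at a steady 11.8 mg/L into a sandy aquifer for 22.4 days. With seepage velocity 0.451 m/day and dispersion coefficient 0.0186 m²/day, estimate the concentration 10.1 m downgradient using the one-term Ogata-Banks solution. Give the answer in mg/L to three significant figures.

5.91 mg/L

For a continuous step input, C/C₀ ≈ ½·erfc((x−vt)/(2√(Dt))).
vt = 0.451 × 22.4 = 10.1024 m and 2√(Dt) = 2√(0.0186 × 22.4) = 1.291 m.
Argument (x−vt)/(2√(Dt)) = (10.1 − 10.1024)/1.291 = -0.001859; ½·erfc(-0.001859) = 0.5010.
C = 11.8 × 0.5010 = 5.91 mg/L.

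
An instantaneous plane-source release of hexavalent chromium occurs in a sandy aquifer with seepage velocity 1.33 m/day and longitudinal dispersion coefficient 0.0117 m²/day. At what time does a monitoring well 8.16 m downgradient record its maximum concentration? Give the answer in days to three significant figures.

For the 1D instantaneous-source solution, setting ∂C/∂t = 0 at fixed x gives v²t² + 2Dt − x² = 0, so t = (√(D² + v²x²) − D)/v².
√(D² + v²x²) = √(0.0117² + 1.33² × 8.16²) = 10.85; v² = 1.7689.
t = (10.85 − 0.0117)/1.7689 = 6.13 days (vs. the pure-advection estimate x/v = 6.14 d).

6.13 days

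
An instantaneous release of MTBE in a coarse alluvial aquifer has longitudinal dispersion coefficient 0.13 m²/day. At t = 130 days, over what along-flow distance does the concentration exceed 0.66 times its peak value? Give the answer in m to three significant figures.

10.6 m

The plume is Gaussian with σ = √(2Dt) = √(2 × 0.13 × 130) = 5.814 m.
C/C_peak = exp(−Δx²/(2σ²)) = 0.66 ⇒ Δx = σ·√(−2 ln 0.66) = 5.814 × 0.9116 = 5.300 m.
Width = 2Δx = 10.6 m.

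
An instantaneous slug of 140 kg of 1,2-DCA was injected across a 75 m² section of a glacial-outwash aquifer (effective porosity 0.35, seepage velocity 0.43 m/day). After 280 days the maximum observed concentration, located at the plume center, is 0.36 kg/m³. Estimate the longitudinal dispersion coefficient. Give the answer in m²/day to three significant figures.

At the plume center C_max = M/(n_e·A·√(4πDt)), so D = M²/(4πt·(n_e·A·C_max)²).
n_e·A·C_max = 0.35 × 75 × 0.36 = 9.450 kg/m.
D = 140²/(4π × 280 × 9.450²) = 0.0624 m²/day.

0.0624 m²/day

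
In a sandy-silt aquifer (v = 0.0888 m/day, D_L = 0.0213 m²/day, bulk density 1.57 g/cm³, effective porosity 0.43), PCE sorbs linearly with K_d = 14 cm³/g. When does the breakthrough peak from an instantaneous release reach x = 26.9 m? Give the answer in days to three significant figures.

Retardation factor R = 1 + ρ_b·K_d/n = 1 + 1.57 × 14/0.43 = 52.12.
Sorption retards both mechanisms: v_R = v/R = 0.001704 m/day, D_R = D/R = 0.0004087 m²/day.
Peak time from v_R²t² + 2D_R t − x² = 0: t = (√(D_R² + v_R²x²) − D_R)/v_R².
√(D_R² + v_R²x²) = √(0.0004087² + 0.001704² × 26.9²) = 0.04584; v_R² = 2.904e-06.
t = (0.04584 − 0.0004087)/2.904e-06 = 15600 days.

15600 days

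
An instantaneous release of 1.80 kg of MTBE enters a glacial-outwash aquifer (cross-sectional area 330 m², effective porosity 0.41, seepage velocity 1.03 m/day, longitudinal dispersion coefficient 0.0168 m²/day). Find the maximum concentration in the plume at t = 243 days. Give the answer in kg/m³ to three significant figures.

0.00186 kg/m³

The peak of an instantaneous 1D plume sits at x = vt; there the Gaussian factor is 1 and C_max = M/(n_e·A·√(4πDt)), where n_e·A is the pore area the mass is dissolved in.
√(4πDt) = √(4π × 0.0168 × 243) = 7.162 m, so C_max = 1.80/(0.41 × 330 × 7.162) = 0.00186 kg/m³.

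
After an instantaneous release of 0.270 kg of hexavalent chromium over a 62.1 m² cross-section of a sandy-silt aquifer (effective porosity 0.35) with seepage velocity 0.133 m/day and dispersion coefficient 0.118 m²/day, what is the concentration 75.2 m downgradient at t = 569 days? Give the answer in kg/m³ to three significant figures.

0.000427 kg/m³

For an instantaneous plane source, C(x,t) = M/(n_e·A·√(4πDt)) · exp(−(x−vt)²/(4Dt)), with n_e·A the pore (flow) area.
Plume center vt = 0.133 × 569 = 75.677 m, so the well at 75.2 m is 0.477 m upgradient of the peak.
√(4πDt) = 29.05 m, giving peak height M/(n_e·A·√(4πDt)) = 0.270/(0.35 × 62.1 × 29.05) = 0.0004276 kg/m³.
(x−vt)²/(4Dt) = (-0.477)²/(4 × 0.118 × 569) = 0.0008472; exp(−0.0008472) = 0.9992.
C = 0.0004276 × 0.9992 = 0.000427 kg/m³.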